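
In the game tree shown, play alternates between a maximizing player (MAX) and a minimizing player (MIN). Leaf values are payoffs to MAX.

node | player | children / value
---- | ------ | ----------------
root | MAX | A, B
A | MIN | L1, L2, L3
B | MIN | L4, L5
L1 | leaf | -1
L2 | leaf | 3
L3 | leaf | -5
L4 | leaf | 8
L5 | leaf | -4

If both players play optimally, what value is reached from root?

-4

A (MIN): min(-1, 3, -5) = -5
B (MIN): min(8, -4) = -4
root (MAX): max(-5, -4) = -4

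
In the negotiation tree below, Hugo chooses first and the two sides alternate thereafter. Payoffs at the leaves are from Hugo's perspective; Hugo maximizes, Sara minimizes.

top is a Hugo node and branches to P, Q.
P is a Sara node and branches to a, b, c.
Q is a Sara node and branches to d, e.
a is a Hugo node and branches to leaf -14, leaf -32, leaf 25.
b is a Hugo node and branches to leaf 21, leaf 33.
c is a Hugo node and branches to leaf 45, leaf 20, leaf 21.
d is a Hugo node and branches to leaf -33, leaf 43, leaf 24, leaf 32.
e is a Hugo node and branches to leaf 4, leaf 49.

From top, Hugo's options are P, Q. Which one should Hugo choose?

Q

a (Hugo): max(-14, -32, 25) = 25
b (Hugo): max(21, 33) = 33
c (Hugo): max(45, 20, 21) = 45
P (Sara): min(25, 33, 45) = 25
d (Hugo): max(-33, 43, 24, 32) = 43
e (Hugo): max(4, 49) = 49
Q (Sara): min(43, 49) = 43
top (Hugo): max(25, 43) = 43
Hugo at top wants the highest of {P=25, Q=43}, so chooses Q.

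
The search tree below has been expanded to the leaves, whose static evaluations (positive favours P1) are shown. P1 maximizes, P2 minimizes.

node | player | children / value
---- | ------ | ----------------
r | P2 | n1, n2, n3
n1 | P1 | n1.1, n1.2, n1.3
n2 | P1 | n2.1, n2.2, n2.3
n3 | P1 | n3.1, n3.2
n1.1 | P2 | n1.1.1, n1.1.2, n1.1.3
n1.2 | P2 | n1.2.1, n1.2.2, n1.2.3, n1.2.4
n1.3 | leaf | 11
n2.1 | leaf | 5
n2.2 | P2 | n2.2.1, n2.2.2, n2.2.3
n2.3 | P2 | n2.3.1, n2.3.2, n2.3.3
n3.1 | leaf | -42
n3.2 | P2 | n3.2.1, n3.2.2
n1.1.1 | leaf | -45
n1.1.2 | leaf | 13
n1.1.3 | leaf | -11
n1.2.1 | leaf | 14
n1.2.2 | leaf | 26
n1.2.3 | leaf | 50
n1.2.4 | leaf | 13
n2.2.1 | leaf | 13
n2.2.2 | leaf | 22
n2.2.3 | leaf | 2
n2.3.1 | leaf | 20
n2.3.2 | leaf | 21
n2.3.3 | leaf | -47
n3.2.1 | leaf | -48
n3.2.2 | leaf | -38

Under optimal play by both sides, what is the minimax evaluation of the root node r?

-42

n1.1 (P2): min(-45, 13, -11) = -45
n1.2 (P2): min(14, 26, 50, 13) = 13
n1 (P1): max(-45, 13, 11) = 13
n2.2 (P2): min(13, 22, 2) = 2
n2.3 (P2): min(20, 21, -47) = -47
n2 (P1): max(5, 2, -47) = 5
n3.2 (P2): min(-48, -38) = -48
n3 (P1): max(-42, -48) = -42
r (P2): min(13, 5, -42) = -42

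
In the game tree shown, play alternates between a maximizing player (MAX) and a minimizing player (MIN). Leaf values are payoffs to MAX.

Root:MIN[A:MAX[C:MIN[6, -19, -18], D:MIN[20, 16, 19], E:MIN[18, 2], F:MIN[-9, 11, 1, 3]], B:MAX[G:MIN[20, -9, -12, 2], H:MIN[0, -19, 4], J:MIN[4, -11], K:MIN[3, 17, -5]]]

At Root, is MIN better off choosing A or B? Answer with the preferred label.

B

C (MIN): min(6, -19, -18) = -19
D (MIN): min(20, 16, 19) = 16
E (MIN): min(18, 2) = 2
F (MIN): min(-9, 11, 1, 3) = -9
A (MAX): max(-19, 16, 2, -9) = 16
G (MIN): min(20, -9, -12, 2) = -12
H (MIN): min(0, -19, 4) = -19
J (MIN): min(4, -11) = -11
K (MIN): min(3, 17, -5) = -5
B (MAX): max(-12, -19, -11, -5) = -5
MIN prefers the lower value; A=16, B=-5. B is better since -5 < 16.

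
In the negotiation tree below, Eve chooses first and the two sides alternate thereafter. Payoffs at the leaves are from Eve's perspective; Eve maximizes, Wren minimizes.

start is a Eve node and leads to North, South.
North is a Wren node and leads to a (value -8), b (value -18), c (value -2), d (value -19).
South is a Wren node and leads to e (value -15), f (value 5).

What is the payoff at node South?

South (Wren): min(-15, 5) = -15

-15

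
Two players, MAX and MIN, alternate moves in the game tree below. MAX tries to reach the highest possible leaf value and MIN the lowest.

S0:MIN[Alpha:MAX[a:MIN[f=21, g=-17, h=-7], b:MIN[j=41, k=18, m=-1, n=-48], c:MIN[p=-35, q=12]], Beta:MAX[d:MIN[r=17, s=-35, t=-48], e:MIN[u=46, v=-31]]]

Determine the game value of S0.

-31

a (MIN): min(21, -17, -7) = -17
b (MIN): min(41, 18, -1, -48) = -48
c (MIN): min(-35, 12) = -35
Alpha (MAX): max(-17, -48, -35) = -17
d (MIN): min(17, -35, -48) = -48
e (MIN): min(46, -31) = -31
Beta (MAX): max(-48, -31) = -31
S0 (MIN): min(-17, -31) = -31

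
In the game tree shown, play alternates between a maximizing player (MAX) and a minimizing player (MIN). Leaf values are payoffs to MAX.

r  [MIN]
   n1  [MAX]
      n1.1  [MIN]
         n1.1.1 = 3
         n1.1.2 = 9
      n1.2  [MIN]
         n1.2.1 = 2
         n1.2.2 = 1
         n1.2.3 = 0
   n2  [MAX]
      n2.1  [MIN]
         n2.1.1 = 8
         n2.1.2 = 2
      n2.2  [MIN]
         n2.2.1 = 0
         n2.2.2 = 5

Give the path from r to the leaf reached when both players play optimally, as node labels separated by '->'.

r -> n2 -> n2.1 -> n2.1.2

n1.1 (MIN): min(3, 9) = 3
n1.2 (MIN): min(2, 1, 0) = 0
n1 (MAX): max(3, 0) = 3
n2.1 (MIN): min(8, 2) = 2
n2.2 (MIN): min(0, 5) = 0
n2 (MAX): max(2, 0) = 2
r (MIN): min(3, 2) = 2
At r, MIN picks n2 (lowest: 2).
At n2, MAX picks n2.1 (highest: 2).
At n2.1, MIN picks n2.1.2 (lowest: 2).
Terminal value 2.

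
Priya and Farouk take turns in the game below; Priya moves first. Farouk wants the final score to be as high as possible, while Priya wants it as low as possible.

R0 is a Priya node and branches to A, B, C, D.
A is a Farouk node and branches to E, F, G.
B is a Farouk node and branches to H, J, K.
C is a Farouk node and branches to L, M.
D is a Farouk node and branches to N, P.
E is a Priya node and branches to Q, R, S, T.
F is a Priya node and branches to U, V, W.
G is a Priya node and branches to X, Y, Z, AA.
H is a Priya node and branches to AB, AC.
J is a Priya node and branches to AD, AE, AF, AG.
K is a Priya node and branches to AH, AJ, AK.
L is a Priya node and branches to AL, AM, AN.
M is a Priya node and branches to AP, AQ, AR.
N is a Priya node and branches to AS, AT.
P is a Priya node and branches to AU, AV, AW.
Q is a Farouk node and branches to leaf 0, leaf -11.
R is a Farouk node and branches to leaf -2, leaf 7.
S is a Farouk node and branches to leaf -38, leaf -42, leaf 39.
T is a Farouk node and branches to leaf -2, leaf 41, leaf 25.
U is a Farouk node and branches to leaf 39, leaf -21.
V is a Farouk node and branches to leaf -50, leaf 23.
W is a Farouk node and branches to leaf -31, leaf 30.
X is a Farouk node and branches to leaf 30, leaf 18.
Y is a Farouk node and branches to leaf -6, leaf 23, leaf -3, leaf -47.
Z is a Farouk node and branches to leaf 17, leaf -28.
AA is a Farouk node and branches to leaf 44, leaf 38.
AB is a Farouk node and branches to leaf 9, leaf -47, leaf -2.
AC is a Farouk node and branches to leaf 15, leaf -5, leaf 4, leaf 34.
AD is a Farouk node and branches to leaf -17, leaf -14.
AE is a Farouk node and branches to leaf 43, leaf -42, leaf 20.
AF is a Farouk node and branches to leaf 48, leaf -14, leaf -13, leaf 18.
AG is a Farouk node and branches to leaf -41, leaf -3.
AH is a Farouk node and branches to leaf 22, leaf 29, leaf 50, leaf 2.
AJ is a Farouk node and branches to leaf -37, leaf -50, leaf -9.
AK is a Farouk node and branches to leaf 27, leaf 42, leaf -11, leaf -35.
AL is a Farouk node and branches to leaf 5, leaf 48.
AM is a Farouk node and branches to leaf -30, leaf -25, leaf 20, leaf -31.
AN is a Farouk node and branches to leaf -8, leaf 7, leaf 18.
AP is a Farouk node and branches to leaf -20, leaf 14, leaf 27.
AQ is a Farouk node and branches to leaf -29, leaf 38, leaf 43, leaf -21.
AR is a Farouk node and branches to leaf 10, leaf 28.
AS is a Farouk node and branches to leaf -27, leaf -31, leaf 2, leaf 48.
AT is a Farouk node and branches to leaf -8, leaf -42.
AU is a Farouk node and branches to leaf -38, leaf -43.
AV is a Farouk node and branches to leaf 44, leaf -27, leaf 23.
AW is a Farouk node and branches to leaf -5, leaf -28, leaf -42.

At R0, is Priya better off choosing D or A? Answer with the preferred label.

D

AS (Farouk): max(-27, -31, 2, 48) = 48
AT (Farouk): max(-8, -42) = -8
N (Priya): min(48, -8) = -8
AU (Farouk): max(-38, -43) = -38
AV (Farouk): max(44, -27, 23) = 44
AW (Farouk): max(-5, -28, -42) = -5
P (Priya): min(-38, 44, -5) = -38
D (Farouk): max(-8, -38) = -8
Q (Farouk): max(0, -11) = 0
R (Farouk): max(-2, 7) = 7
S (Farouk): max(-38, -42, 39) = 39
T (Farouk): max(-2, 41, 25) = 41
E (Priya): min(0, 7, 39, 41) = 0
U (Farouk): max(39, -21) = 39
V (Farouk): max(-50, 23) = 23
W (Farouk): max(-31, 30) = 30
F (Priya): min(39, 23, 30) = 23
X (Farouk): max(30, 18) = 30
Y (Farouk): max(-6, 23, -3, -47) = 23
Z (Farouk): max(17, -28) = 17
AA (Farouk): max(44, 38) = 44
G (Priya): min(30, 23, 17, 44) = 17
A (Farouk): max(0, 23, 17) = 23
Priya prefers the lower value; D=-8, A=23. D is better since -8 < 23.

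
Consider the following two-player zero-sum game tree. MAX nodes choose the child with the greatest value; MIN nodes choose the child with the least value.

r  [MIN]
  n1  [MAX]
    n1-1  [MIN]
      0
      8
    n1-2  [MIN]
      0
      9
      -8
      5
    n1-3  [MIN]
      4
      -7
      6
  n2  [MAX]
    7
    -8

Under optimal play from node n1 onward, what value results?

0

n1-1 (MIN): min(0, 8) = 0
n1-2 (MIN): min(0, 9, -8, 5) = -8
n1-3 (MIN): min(4, -7, 6) = -7
n1 (MAX): max(0, -8, -7) = 0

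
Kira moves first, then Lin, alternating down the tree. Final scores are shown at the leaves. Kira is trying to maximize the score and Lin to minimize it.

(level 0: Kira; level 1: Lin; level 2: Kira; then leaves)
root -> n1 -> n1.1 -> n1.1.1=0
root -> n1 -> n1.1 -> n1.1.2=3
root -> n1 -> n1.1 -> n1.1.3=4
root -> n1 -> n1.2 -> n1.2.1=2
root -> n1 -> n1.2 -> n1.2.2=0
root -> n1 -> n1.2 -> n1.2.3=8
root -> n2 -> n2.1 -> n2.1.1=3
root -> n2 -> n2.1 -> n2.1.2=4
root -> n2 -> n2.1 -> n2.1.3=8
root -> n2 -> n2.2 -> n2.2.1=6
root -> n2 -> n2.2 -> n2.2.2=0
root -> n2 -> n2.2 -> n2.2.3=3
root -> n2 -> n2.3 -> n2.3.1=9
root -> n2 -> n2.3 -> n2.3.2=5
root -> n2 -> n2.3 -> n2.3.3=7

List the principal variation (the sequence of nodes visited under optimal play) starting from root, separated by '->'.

root -> n2 -> n2.2 -> n2.2.1

n1.1 (Kira): max(0, 3, 4) = 4
n1.2 (Kira): max(2, 0, 8) = 8
n1 (Lin): min(4, 8) = 4
n2.1 (Kira): max(3, 4, 8) = 8
n2.2 (Kira): max(6, 0, 3) = 6
n2.3 (Kira): max(9, 5, 7) = 9
n2 (Lin): min(8, 6, 9) = 6
root (Kira): max(4, 6) = 6
At root, Kira picks n2 (highest: 6).
At n2, Lin picks n2.2 (lowest: 6).
At n2.2, Kira picks n2.2.1 (highest: 6).
Terminal value 6.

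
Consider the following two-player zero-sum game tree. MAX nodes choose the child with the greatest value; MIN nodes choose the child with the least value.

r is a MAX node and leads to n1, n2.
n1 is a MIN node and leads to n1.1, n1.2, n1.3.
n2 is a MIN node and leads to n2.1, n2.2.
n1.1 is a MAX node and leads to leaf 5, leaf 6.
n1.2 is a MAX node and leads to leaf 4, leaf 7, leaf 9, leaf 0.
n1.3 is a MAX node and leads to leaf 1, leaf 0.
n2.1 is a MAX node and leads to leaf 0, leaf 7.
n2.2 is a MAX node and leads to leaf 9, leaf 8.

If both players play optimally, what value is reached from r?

n1.1 (MAX): max(5, 6) = 6
n1.2 (MAX): max(4, 7, 9, 0) = 9
n1.3 (MAX): max(1, 0) = 1
n1 (MIN): min(6, 9, 1) = 1
n2.1 (MAX): max(0, 7) = 7
n2.2 (MAX): max(9, 8) = 9
n2 (MIN): min(7, 9) = 7
r (MAX): max(1, 7) = 7

7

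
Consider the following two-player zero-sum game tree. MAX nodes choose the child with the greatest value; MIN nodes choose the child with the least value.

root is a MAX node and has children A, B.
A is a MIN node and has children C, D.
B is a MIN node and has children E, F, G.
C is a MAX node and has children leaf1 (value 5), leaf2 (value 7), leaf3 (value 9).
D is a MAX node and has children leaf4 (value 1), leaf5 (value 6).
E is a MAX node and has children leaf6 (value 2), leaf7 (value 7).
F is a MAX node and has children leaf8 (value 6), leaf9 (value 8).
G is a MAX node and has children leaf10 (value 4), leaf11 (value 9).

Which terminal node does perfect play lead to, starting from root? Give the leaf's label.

leaf7

C (MAX): max(5, 7, 9) = 9
D (MAX): max(1, 6) = 6
A (MIN): min(9, 6) = 6
E (MAX): max(2, 7) = 7
F (MAX): max(6, 8) = 8
G (MAX): max(4, 9) = 9
B (MIN): min(7, 8, 9) = 7
root (MAX): max(6, 7) = 7
At root, MAX picks B (highest: 7).
At B, MIN picks E (lowest: 7).
At E, MAX picks leaf7 (highest: 7).
Terminal value 7.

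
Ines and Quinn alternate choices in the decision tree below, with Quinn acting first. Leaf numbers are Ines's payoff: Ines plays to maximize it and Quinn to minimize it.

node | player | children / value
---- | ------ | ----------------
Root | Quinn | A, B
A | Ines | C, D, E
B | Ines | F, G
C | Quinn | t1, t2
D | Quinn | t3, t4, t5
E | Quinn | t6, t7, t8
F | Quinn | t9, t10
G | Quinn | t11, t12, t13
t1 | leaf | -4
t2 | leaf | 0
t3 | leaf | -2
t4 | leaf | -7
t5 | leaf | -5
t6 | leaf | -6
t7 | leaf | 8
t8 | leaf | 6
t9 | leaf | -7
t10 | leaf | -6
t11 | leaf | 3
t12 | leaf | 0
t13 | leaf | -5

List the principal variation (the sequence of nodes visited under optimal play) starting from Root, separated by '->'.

C (Quinn): min(-4, 0) = -4
D (Quinn): min(-2, -7, -5) = -7
E (Quinn): min(-6, 8, 6) = -6
A (Ines): max(-4, -7, -6) = -4
F (Quinn): min(-7, -6) = -7
G (Quinn): min(3, 0, -5) = -5
B (Ines): max(-7, -5) = -5
Root (Quinn): min(-4, -5) = -5
At Root, Quinn picks B (lowest: -5).
At B, Ines picks G (highest: -5).
At G, Quinn picks t13 (lowest: -5).
Terminal value -5.

Root -> B -> G -> t13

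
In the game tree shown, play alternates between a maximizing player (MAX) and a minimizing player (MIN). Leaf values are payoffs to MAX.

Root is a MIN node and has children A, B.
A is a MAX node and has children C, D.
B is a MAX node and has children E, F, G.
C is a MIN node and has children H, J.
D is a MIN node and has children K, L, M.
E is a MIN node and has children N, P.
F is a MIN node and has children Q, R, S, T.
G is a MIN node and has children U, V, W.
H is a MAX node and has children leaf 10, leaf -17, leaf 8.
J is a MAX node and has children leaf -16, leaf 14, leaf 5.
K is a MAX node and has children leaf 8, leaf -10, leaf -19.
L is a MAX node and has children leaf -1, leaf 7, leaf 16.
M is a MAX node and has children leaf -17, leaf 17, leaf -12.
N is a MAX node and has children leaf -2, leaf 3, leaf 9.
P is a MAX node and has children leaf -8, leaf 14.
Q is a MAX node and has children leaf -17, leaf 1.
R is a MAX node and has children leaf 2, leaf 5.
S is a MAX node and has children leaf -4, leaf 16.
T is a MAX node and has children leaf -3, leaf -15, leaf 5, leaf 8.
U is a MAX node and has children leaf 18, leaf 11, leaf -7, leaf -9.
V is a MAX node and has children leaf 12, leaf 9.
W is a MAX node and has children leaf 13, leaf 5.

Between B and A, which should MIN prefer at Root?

A

N (MAX): max(-2, 3, 9) = 9
P (MAX): max(-8, 14) = 14
E (MIN): min(9, 14) = 9
Q (MAX): max(-17, 1) = 1
R (MAX): max(2, 5) = 5
S (MAX): max(-4, 16) = 16
T (MAX): max(-3, -15, 5, 8) = 8
F (MIN): min(1, 5, 16, 8) = 1
U (MAX): max(18, 11, -7, -9) = 18
V (MAX): max(12, 9) = 12
W (MAX): max(13, 5) = 13
G (MIN): min(18, 12, 13) = 12
B (MAX): max(9, 1, 12) = 12
H (MAX): max(10, -17, 8) = 10
J (MAX): max(-16, 14, 5) = 14
C (MIN): min(10, 14) = 10
K (MAX): max(8, -10, -19) = 8
L (MAX): max(-1, 7, 16) = 16
M (MAX): max(-17, 17, -12) = 17
D (MIN): min(8, 16, 17) = 8
A (MAX): max(10, 8) = 10
MIN prefers the lower value; B=12, A=10. A is better since 10 < 12.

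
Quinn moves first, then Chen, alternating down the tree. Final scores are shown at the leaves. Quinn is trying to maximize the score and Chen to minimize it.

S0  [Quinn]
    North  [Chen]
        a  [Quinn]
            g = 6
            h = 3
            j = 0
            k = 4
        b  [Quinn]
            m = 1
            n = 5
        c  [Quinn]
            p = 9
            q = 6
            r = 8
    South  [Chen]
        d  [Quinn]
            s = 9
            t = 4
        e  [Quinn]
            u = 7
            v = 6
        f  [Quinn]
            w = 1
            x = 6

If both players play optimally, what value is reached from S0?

6

a (Quinn): max(6, 3, 0, 4) = 6
b (Quinn): max(1, 5) = 5
c (Quinn): max(9, 6, 8) = 9
North (Chen): min(6, 5, 9) = 5
d (Quinn): max(9, 4) = 9
e (Quinn): max(7, 6) = 7
f (Quinn): max(1, 6) = 6
South (Chen): min(9, 7, 6) = 6
S0 (Quinn): max(5, 6) = 6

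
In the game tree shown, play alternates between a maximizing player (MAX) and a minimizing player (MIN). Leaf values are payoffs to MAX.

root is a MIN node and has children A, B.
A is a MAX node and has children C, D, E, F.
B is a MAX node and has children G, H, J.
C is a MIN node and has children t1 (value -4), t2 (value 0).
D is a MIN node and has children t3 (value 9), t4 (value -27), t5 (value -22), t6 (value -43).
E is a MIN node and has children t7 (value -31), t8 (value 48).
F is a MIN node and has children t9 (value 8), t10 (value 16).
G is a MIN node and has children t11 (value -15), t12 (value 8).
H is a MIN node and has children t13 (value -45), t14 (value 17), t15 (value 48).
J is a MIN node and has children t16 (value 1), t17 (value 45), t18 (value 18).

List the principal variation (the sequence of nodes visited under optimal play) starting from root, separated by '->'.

root -> B -> J -> t16

C (MIN): min(-4, 0) = -4
D (MIN): min(9, -27, -22, -43) = -43
E (MIN): min(-31, 48) = -31
F (MIN): min(8, 16) = 8
A (MAX): max(-4, -43, -31, 8) = 8
G (MIN): min(-15, 8) = -15
H (MIN): min(-45, 17, 48) = -45
J (MIN): min(1, 45, 18) = 1
B (MAX): max(-15, -45, 1) = 1
root (MIN): min(8, 1) = 1
At root, MIN picks B (lowest: 1).
At B, MAX picks J (highest: 1).
At J, MIN picks t16 (lowest: 1).
Terminal value 1.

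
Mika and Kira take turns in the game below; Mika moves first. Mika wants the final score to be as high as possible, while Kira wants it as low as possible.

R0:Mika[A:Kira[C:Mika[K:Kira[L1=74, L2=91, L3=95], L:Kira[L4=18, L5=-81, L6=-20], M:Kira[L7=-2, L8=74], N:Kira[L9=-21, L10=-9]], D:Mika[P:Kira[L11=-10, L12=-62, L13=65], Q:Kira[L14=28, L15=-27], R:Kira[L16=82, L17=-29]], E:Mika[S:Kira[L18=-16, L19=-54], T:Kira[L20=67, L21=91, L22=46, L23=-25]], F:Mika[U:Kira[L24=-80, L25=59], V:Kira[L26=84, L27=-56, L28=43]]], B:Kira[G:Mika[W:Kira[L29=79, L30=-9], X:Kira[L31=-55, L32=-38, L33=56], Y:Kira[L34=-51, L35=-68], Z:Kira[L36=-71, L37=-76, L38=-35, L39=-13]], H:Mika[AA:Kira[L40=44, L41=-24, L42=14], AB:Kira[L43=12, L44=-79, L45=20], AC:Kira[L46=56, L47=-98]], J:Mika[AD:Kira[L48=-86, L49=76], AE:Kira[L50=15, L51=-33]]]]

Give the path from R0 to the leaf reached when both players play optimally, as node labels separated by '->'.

R0 -> B -> J -> AE -> L51

K (Kira): min(74, 91, 95) = 74
L (Kira): min(18, -81, -20) = -81
M (Kira): min(-2, 74) = -2
N (Kira): min(-21, -9) = -21
C (Mika): max(74, -81, -2, -21) = 74
P (Kira): min(-10, -62, 65) = -62
Q (Kira): min(28, -27) = -27
R (Kira): min(82, -29) = -29
D (Mika): max(-62, -27, -29) = -27
S (Kira): min(-16, -54) = -54
T (Kira): min(67, 91, 46, -25) = -25
E (Mika): max(-54, -25) = -25
U (Kira): min(-80, 59) = -80
V (Kira): min(84, -56, 43) = -56
F (Mika): max(-80, -56) = -56
A (Kira): min(74, -27, -25, -56) = -56
W (Kira): min(79, -9) = -9
X (Kira): min(-55, -38, 56) = -55
Y (Kira): min(-51, -68) = -68
Z (Kira): min(-71, -76, -35, -13) = -76
G (Mika): max(-9, -55, -68, -76) = -9
AA (Kira): min(44, -24, 14) = -24
AB (Kira): min(12, -79, 20) = -79
AC (Kira): min(56, -98) = -98
H (Mika): max(-24, -79, -98) = -24
AD (Kira): min(-86, 76) = -86
AE (Kira): min(15, -33) = -33
J (Mika): max(-86, -33) = -33
B (Kira): min(-9, -24, -33) = -33
R0 (Mika): max(-56, -33) = -33
At R0, Mika picks B (highest: -33).
At B, Kira picks J (lowest: -33).
At J, Mika picks AE (highest: -33).
At AE, Kira picks L51 (lowest: -33).
Terminal value -33.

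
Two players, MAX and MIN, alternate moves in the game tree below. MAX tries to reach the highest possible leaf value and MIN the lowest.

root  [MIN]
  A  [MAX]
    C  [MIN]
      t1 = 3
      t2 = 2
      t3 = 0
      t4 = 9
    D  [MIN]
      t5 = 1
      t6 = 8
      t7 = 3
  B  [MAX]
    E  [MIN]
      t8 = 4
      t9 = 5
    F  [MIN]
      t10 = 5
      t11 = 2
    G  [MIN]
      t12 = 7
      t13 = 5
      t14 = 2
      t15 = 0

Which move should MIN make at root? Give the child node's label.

A

C (MIN): min(3, 2, 0, 9) = 0
D (MIN): min(1, 8, 3) = 1
A (MAX): max(0, 1) = 1
E (MIN): min(4, 5) = 4
F (MIN): min(5, 2) = 2
G (MIN): min(7, 5, 2, 0) = 0
B (MAX): max(4, 2, 0) = 4
root (MIN): min(1, 4) = 1
MIN at root wants the lowest of {A=1, B=4}, so chooses A.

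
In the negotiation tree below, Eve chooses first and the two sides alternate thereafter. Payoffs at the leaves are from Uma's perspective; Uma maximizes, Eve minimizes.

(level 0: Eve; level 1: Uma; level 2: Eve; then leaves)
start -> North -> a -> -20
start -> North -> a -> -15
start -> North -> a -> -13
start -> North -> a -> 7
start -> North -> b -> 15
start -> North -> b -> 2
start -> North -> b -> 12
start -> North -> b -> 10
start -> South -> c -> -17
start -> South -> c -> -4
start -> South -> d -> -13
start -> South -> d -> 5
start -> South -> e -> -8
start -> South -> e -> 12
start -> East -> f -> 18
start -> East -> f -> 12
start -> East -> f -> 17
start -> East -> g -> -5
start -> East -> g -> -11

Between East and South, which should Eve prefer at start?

South

f (Eve): min(18, 12, 17) = 12
g (Eve): min(-5, -11) = -11
East (Uma): max(12, -11) = 12
c (Eve): min(-17, -4) = -17
d (Eve): min(-13, 5) = -13
e (Eve): min(-8, 12) = -8
South (Uma): max(-17, -13, -8) = -8
Eve prefers the lower value; East=12, South=-8. South is better since -8 < 12.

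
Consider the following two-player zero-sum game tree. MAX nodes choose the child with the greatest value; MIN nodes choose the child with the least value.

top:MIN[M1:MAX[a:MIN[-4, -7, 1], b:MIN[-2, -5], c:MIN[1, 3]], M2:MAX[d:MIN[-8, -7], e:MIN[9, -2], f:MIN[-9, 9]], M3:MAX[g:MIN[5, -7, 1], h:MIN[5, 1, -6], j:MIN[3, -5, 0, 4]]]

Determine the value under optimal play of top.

-5

a (MIN): min(-4, -7, 1) = -7
b (MIN): min(-2, -5) = -5
c (MIN): min(1, 3) = 1
M1 (MAX): max(-7, -5, 1) = 1
d (MIN): min(-8, -7) = -8
e (MIN): min(9, -2) = -2
f (MIN): min(-9, 9) = -9
M2 (MAX): max(-8, -2, -9) = -2
g (MIN): min(5, -7, 1) = -7
h (MIN): min(5, 1, -6) = -6
j (MIN): min(3, -5, 0, 4) = -5
M3 (MAX): max(-7, -6, -5) = -5
top (MIN): min(1, -2, -5) = -5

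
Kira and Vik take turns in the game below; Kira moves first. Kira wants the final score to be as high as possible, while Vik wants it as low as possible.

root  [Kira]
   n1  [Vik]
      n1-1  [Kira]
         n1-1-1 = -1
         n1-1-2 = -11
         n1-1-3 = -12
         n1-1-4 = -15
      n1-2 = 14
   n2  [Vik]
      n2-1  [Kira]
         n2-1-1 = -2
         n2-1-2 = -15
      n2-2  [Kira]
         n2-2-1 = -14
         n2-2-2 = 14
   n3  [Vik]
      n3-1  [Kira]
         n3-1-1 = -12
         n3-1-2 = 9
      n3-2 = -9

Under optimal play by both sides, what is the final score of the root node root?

-1

n1-1 (Kira): max(-1, -11, -12, -15) = -1
n1 (Vik): min(-1, 14) = -1
n2-1 (Kira): max(-2, -15) = -2
n2-2 (Kira): max(-14, 14) = 14
n2 (Vik): min(-2, 14) = -2
n3-1 (Kira): max(-12, 9) = 9
n3 (Vik): min(9, -9) = -9
root (Kira): max(-1, -2, -9) = -1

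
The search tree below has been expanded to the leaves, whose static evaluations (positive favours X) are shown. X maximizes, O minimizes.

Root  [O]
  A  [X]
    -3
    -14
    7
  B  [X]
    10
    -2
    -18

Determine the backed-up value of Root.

A (X): max(-3, -14, 7) = 7
B (X): max(10, -2, -18) = 10
Root (O): min(7, 10) = 7

7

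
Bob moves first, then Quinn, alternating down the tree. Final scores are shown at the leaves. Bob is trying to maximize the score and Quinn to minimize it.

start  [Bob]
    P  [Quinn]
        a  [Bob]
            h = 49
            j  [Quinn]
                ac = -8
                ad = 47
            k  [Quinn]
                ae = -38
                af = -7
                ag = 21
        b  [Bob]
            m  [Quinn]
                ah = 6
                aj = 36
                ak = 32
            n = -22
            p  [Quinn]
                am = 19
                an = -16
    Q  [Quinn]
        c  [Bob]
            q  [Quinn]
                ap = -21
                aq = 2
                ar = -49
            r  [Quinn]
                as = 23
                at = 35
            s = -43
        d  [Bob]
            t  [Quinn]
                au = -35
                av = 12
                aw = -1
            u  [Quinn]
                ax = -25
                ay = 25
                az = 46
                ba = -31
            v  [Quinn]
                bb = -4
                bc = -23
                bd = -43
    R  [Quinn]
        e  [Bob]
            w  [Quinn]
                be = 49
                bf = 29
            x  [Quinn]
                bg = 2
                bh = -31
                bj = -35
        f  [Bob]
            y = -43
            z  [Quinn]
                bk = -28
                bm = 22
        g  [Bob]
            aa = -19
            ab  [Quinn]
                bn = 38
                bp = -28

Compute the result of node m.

6

m (Quinn): min(6, 36, 32) = 6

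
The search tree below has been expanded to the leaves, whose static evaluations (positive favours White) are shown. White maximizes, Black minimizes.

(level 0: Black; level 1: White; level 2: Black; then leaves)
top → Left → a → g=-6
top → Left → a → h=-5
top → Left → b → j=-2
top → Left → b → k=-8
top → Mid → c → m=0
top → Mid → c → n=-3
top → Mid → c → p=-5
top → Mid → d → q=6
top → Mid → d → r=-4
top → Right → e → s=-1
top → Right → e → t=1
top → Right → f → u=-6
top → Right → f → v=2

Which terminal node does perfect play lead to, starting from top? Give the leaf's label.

g

a (Black): min(-6, -5) = -6
b (Black): min(-2, -8) = -8
Left (White): max(-6, -8) = -6
c (Black): min(0, -3, -5) = -5
d (Black): min(6, -4) = -4
Mid (White): max(-5, -4) = -4
e (Black): min(-1, 1) = -1
f (Black): min(-6, 2) = -6
Right (White): max(-1, -6) = -1
top (Black): min(-6, -4, -1) = -6
At top, Black picks Left (lowest: -6).
At Left, White picks a (highest: -6).
At a, Black picks g (lowest: -6).
Terminal value -6.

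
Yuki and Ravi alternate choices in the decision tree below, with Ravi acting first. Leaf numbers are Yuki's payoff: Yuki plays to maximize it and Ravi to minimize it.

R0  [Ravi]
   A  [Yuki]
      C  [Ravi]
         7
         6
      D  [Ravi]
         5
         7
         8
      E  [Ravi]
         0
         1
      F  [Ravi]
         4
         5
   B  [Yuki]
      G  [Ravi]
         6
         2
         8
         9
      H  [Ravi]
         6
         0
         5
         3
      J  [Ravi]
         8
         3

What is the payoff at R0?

3

C (Ravi): min(7, 6) = 6
D (Ravi): min(5, 7, 8) = 5
E (Ravi): min(0, 1) = 0
F (Ravi): min(4, 5) = 4
A (Yuki): max(6, 5, 0, 4) = 6
G (Ravi): min(6, 2, 8, 9) = 2
H (Ravi): min(6, 0, 5, 3) = 0
J (Ravi): min(8, 3) = 3
B (Yuki): max(2, 0, 3) = 3
R0 (Ravi): min(6, 3) = 3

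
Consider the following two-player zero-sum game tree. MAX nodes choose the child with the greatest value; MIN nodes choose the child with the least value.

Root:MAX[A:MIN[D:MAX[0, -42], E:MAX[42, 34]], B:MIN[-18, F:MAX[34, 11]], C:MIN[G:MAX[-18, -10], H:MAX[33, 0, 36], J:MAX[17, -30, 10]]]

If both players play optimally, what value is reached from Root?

D (MAX): max(0, -42) = 0
E (MAX): max(42, 34) = 42
A (MIN): min(0, 42) = 0
F (MAX): max(34, 11) = 34
B (MIN): min(-18, 34) = -18
G (MAX): max(-18, -10) = -10
H (MAX): max(33, 0, 36) = 36
J (MAX): max(17, -30, 10) = 17
C (MIN): min(-10, 36, 17) = -10
Root (MAX): max(0, -18, -10) = 0

0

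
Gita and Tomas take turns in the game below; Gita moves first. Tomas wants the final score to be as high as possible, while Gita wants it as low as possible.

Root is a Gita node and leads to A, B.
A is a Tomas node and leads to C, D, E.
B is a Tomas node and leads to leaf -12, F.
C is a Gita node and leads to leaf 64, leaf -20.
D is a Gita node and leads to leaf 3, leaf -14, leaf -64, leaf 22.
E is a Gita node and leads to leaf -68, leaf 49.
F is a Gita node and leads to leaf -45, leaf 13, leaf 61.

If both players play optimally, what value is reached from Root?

-20

C (Gita): min(64, -20) = -20
D (Gita): min(3, -14, -64, 22) = -64
E (Gita): min(-68, 49) = -68
A (Tomas): max(-20, -64, -68) = -20
F (Gita): min(-45, 13, 61) = -45
B (Tomas): max(-12, -45) = -12
Root (Gita): min(-20, -12) = -20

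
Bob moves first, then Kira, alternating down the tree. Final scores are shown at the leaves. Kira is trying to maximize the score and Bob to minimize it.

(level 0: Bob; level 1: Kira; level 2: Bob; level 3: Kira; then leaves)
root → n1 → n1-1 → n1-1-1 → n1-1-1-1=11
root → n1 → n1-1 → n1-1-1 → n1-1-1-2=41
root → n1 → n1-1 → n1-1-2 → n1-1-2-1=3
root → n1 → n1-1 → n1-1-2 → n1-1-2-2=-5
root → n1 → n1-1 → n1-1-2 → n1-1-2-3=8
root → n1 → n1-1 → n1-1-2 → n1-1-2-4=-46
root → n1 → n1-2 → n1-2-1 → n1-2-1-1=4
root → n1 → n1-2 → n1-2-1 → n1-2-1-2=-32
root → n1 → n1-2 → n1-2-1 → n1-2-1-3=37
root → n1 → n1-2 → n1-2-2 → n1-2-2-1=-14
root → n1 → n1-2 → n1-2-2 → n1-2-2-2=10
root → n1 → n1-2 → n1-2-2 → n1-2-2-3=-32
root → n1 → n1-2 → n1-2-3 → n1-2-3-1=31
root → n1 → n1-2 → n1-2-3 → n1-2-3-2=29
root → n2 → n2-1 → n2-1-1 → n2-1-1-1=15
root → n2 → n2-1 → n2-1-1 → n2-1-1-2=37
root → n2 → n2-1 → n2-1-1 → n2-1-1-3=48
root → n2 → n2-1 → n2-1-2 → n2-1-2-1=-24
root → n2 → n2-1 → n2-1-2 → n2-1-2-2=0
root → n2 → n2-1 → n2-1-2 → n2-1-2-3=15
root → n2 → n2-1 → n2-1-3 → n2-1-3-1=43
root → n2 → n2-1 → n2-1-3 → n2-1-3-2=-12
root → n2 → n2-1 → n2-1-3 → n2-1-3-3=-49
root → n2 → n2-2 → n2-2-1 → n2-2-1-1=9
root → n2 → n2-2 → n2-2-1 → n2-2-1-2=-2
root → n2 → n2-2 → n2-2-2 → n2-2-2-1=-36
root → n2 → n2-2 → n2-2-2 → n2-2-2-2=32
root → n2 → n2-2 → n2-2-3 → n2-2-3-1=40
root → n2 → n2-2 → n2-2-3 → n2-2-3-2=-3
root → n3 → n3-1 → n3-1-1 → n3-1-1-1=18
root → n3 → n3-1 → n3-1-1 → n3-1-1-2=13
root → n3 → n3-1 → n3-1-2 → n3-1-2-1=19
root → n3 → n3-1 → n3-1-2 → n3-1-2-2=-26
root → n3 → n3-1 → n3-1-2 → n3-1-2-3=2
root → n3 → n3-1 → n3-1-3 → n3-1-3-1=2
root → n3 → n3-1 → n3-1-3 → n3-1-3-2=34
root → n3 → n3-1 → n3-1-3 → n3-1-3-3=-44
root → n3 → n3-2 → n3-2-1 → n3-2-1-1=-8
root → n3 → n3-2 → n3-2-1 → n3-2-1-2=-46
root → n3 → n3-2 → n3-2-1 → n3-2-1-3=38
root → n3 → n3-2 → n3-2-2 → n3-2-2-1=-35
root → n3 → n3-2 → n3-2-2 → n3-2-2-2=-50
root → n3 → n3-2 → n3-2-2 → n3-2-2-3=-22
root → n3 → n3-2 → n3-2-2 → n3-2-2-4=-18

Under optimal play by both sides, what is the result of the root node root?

10

n1-1-1 (Kira): max(11, 41) = 41
n1-1-2 (Kira): max(3, -5, 8, -46) = 8
n1-1 (Bob): min(41, 8) = 8
n1-2-1 (Kira): max(4, -32, 37) = 37
n1-2-2 (Kira): max(-14, 10, -32) = 10
n1-2-3 (Kira): max(31, 29) = 31
n1-2 (Bob): min(37, 10, 31) = 10
n1 (Kira): max(8, 10) = 10
n2-1-1 (Kira): max(15, 37, 48) = 48
n2-1-2 (Kira): max(-24, 0, 15) = 15
n2-1-3 (Kira): max(43, -12, -49) = 43
n2-1 (Bob): min(48, 15, 43) = 15
n2-2-1 (Kira): max(9, -2) = 9
n2-2-2 (Kira): max(-36, 32) = 32
n2-2-3 (Kira): max(40, -3) = 40
n2-2 (Bob): min(9, 32, 40) = 9
n2 (Kira): max(15, 9) = 15
n3-1-1 (Kira): max(18, 13) = 18
n3-1-2 (Kira): max(19, -26, 2) = 19
n3-1-3 (Kira): max(2, 34, -44) = 34
n3-1 (Bob): min(18, 19, 34) = 18
n3-2-1 (Kira): max(-8, -46, 38) = 38
n3-2-2 (Kira): max(-35, -50, -22, -18) = -18
n3-2 (Bob): min(38, -18) = -18
n3 (Kira): max(18, -18) = 18
root (Bob): min(10, 15, 18) = 10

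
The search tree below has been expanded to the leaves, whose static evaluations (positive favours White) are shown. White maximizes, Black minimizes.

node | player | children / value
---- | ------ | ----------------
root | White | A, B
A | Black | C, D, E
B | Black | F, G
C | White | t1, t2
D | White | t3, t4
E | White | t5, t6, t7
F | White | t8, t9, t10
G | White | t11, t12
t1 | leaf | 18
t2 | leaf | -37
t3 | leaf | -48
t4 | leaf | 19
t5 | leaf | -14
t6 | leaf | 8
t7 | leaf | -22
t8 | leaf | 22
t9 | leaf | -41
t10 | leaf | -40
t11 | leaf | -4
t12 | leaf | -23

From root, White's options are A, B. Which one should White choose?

A

C (White): max(18, -37) = 18
D (White): max(-48, 19) = 19
E (White): max(-14, 8, -22) = 8
A (Black): min(18, 19, 8) = 8
F (White): max(22, -41, -40) = 22
G (White): max(-4, -23) = -4
B (Black): min(22, -4) = -4
root (White): max(8, -4) = 8
White at root wants the highest of {A=8, B=-4}, so chooses A.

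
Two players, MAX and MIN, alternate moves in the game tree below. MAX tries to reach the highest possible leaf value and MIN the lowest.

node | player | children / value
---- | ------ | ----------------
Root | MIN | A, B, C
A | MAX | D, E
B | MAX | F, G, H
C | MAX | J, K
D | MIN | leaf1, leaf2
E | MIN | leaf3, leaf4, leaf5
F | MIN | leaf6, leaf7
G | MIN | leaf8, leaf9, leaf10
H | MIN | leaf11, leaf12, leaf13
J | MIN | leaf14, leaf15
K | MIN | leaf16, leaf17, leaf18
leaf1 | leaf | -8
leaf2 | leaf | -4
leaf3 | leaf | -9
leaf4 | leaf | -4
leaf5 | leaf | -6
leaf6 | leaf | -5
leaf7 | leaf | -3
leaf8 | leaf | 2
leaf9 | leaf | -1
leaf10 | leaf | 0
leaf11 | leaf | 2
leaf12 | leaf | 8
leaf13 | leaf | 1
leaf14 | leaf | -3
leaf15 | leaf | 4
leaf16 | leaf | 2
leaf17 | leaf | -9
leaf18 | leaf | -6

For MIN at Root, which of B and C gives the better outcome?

C

F (MIN): min(-5, -3) = -5
G (MIN): min(2, -1, 0) = -1
H (MIN): min(2, 8, 1) = 1
B (MAX): max(-5, -1, 1) = 1
J (MIN): min(-3, 4) = -3
K (MIN): min(2, -9, -6) = -9
C (MAX): max(-3, -9) = -3
MIN prefers the lower value; B=1, C=-3. C is better since -3 < 1.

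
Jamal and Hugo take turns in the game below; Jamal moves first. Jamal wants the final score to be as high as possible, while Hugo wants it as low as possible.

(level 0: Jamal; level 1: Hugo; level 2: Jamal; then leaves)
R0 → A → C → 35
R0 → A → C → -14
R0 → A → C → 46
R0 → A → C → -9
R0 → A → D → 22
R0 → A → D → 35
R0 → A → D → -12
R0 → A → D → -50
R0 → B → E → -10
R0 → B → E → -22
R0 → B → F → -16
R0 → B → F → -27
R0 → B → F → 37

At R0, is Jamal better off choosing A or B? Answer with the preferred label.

C (Jamal): max(35, -14, 46, -9) = 46
D (Jamal): max(22, 35, -12, -50) = 35
A (Hugo): min(46, 35) = 35
E (Jamal): max(-10, -22) = -10
F (Jamal): max(-16, -27, 37) = 37
B (Hugo): min(-10, 37) = -10
Jamal prefers the higher value; A=35, B=-10. A is better since 35 > -10.

A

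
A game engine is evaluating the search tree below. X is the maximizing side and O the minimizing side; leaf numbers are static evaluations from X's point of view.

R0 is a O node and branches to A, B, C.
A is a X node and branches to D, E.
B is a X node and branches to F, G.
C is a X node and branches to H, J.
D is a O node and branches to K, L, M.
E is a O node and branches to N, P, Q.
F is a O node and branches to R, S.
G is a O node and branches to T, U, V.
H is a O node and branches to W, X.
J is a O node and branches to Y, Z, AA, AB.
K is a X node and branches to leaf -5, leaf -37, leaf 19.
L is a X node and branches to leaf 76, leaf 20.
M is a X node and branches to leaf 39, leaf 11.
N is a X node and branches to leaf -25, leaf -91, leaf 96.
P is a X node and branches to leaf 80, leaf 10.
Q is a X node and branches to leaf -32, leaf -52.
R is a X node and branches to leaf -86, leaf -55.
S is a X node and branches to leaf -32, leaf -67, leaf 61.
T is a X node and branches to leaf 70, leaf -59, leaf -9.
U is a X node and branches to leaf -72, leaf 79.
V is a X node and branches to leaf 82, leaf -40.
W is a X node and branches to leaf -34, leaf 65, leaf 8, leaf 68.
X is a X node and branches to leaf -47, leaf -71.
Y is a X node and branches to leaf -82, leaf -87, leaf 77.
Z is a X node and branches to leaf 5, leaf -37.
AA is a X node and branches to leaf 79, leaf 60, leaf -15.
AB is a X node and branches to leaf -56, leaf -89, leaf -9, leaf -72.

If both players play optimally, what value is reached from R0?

K (X): max(-5, -37, 19) = 19
L (X): max(76, 20) = 76
M (X): max(39, 11) = 39
D (O): min(19, 76, 39) = 19
N (X): max(-25, -91, 96) = 96
P (X): max(80, 10) = 80
Q (X): max(-32, -52) = -32
E (O): min(96, 80, -32) = -32
A (X): max(19, -32) = 19
R (X): max(-86, -55) = -55
S (X): max(-32, -67, 61) = 61
F (O): min(-55, 61) = -55
T (X): max(70, -59, -9) = 70
U (X): max(-72, 79) = 79
V (X): max(82, -40) = 82
G (O): min(70, 79, 82) = 70
B (X): max(-55, 70) = 70
W (X): max(-34, 65, 8, 68) = 68
X (X): max(-47, -71) = -47
H (O): min(68, -47) = -47
Y (X): max(-82, -87, 77) = 77
Z (X): max(5, -37) = 5
AA (X): max(79, 60, -15) = 79
AB (X): max(-56, -89, -9, -72) = -9
J (O): min(77, 5, 79, -9) = -9
C (X): max(-47, -9) = -9
R0 (O): min(19, 70, -9) = -9

-9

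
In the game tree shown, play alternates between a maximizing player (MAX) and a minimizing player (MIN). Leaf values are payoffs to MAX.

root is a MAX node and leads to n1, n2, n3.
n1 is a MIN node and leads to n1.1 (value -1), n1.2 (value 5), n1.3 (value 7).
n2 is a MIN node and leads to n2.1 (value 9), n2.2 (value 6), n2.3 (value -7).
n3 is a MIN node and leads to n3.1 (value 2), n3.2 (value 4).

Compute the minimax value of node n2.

-7

n2 (MIN): min(9, 6, -7) = -7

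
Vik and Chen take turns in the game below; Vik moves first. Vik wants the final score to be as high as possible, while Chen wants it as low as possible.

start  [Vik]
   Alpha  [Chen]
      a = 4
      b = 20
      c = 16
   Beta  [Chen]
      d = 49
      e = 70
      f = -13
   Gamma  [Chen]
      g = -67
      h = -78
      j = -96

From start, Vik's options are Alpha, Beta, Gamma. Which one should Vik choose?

Alpha (Chen): min(4, 20, 16) = 4
Beta (Chen): min(49, 70, -13) = -13
Gamma (Chen): min(-67, -78, -96) = -96
start (Vik): max(4, -13, -96) = 4
Vik at start wants the highest of {Alpha=4, Beta=-13, Gamma=-96}, so chooses Alpha.

Alpha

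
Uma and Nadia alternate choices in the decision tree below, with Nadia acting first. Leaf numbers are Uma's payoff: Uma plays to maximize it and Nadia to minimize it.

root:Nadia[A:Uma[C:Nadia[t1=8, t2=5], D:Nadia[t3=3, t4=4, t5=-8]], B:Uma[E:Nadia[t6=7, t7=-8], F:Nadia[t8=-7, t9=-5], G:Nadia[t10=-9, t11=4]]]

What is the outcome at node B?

-7

E (Nadia): min(7, -8) = -8
F (Nadia): min(-7, -5) = -7
G (Nadia): min(-9, 4) = -9
B (Uma): max(-8, -7, -9) = -7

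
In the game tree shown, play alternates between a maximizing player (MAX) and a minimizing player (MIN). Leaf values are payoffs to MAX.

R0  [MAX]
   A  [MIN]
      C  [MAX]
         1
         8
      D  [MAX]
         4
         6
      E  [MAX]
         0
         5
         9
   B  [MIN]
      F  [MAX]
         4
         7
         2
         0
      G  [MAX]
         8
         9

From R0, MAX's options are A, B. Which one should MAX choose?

C (MAX): max(1, 8) = 8
D (MAX): max(4, 6) = 6
E (MAX): max(0, 5, 9) = 9
A (MIN): min(8, 6, 9) = 6
F (MAX): max(4, 7, 2, 0) = 7
G (MAX): max(8, 9) = 9
B (MIN): min(7, 9) = 7
R0 (MAX): max(6, 7) = 7
MAX at R0 wants the highest of {A=6, B=7}, so chooses B.

B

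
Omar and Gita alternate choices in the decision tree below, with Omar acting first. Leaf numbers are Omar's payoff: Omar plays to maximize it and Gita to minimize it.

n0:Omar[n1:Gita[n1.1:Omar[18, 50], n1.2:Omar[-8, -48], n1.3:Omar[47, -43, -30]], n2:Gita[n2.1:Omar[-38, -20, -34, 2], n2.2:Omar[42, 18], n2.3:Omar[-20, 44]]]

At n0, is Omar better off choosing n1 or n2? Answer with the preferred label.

n1.1 (Omar): max(18, 50) = 50
n1.2 (Omar): max(-8, -48) = -8
n1.3 (Omar): max(47, -43, -30) = 47
n1 (Gita): min(50, -8, 47) = -8
n2.1 (Omar): max(-38, -20, -34, 2) = 2
n2.2 (Omar): max(42, 18) = 42
n2.3 (Omar): max(-20, 44) = 44
n2 (Gita): min(2, 42, 44) = 2
Omar prefers the higher value; n1=-8, n2=2. n2 is better since 2 > -8.

n2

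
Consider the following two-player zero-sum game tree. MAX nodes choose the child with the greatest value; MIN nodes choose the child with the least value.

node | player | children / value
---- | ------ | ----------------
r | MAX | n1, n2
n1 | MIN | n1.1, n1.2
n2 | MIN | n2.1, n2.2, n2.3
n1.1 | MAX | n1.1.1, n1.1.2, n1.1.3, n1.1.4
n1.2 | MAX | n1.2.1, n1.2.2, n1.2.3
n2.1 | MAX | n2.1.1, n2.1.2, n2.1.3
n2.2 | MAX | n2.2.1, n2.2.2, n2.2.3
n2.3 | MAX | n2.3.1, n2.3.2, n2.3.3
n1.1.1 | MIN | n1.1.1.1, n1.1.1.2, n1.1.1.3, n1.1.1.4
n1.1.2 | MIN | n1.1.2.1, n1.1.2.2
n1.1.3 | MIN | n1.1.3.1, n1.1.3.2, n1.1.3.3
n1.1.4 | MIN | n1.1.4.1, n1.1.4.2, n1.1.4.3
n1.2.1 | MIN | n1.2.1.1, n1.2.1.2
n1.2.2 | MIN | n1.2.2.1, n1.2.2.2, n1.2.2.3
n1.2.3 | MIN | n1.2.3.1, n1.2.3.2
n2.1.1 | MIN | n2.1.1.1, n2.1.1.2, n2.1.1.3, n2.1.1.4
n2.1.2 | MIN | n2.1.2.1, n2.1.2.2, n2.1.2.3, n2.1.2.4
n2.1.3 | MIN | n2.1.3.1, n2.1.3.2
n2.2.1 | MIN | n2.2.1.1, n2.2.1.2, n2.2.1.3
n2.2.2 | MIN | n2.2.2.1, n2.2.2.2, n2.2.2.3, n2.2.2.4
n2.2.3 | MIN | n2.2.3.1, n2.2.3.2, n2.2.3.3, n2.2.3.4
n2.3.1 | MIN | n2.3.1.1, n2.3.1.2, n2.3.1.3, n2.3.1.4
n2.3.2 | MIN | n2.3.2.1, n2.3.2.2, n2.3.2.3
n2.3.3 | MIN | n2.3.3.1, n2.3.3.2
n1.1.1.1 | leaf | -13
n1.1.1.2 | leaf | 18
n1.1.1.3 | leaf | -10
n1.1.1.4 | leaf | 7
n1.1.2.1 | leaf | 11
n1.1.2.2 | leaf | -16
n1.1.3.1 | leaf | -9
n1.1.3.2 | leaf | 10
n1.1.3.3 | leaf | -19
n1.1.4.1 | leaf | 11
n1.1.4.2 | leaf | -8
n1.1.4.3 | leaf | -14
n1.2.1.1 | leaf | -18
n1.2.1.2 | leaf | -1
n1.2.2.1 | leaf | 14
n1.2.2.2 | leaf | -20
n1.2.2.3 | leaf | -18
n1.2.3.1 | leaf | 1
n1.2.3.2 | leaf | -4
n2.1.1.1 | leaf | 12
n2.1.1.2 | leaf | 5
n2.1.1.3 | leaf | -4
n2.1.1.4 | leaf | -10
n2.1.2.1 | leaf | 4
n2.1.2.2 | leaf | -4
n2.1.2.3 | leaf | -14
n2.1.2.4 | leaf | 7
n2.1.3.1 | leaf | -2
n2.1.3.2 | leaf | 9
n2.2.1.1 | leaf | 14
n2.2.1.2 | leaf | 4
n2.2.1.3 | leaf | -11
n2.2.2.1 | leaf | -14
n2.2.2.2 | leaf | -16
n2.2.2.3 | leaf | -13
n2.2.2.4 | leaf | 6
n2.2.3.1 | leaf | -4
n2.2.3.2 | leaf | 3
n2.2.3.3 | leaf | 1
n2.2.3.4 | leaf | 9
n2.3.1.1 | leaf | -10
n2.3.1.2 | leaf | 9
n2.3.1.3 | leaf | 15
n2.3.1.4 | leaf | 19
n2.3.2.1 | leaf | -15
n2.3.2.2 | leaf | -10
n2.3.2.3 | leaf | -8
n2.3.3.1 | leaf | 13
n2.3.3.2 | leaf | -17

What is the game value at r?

n1.1.1 (MIN): min(-13, 18, -10, 7) = -13
n1.1.2 (MIN): min(11, -16) = -16
n1.1.3 (MIN): min(-9, 10, -19) = -19
n1.1.4 (MIN): min(11, -8, -14) = -14
n1.1 (MAX): max(-13, -16, -19, -14) = -13
n1.2.1 (MIN): min(-18, -1) = -18
n1.2.2 (MIN): min(14, -20, -18) = -20
n1.2.3 (MIN): min(1, -4) = -4
n1.2 (MAX): max(-18, -20, -4) = -4
n1 (MIN): min(-13, -4) = -13
n2.1.1 (MIN): min(12, 5, -4, -10) = -10
n2.1.2 (MIN): min(4, -4, -14, 7) = -14
n2.1.3 (MIN): min(-2, 9) = -2
n2.1 (MAX): max(-10, -14, -2) = -2
n2.2.1 (MIN): min(14, 4, -11) = -11
n2.2.2 (MIN): min(-14, -16, -13, 6) = -16
n2.2.3 (MIN): min(-4, 3, 1, 9) = -4
n2.2 (MAX): max(-11, -16, -4) = -4
n2.3.1 (MIN): min(-10, 9, 15, 19) = -10
n2.3.2 (MIN): min(-15, -10, -8) = -15
n2.3.3 (MIN): min(13, -17) = -17
n2.3 (MAX): max(-10, -15, -17) = -10
n2 (MIN): min(-2, -4, -10) = -10
r (MAX): max(-13, -10) = -10

-10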